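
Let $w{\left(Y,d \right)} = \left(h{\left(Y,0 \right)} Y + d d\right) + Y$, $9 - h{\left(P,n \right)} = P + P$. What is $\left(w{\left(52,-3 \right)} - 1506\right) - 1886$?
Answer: $-8271$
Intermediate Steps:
$h{\left(P,n \right)} = 9 - 2 P$ ($h{\left(P,n \right)} = 9 - \left(P + P\right) = 9 - 2 P$)
$w{\left(Y,d \right)} = Y + d^{2} + Y \left(9 - 2 Y\right)$ ($w{\left(Y,d \right)} = \left(\left(9 - 2 Y\right) Y + d d\right) + Y = \left(Y \left(9 - 2 Y\right) + d^{2}\right) + Y = \left(d^{2} + Y \left(9 - 2 Y\right)\right) + Y = Y + d^{2} + Y \left(9 - 2 Y\right)$)
$\left(w{\left(52,-3 \right)} - 1506\right) - 1886 = \left(\left(52 + \left(-3\right)^{2} - 52 \left(-9 + 2 \cdot 52\right)\right) - 1506\right) - 1886 = \left(\left(52 + 9 - 52 \left(-9 + 104\right)\right) - 1506\right) - 1886 = \left(\left(52 + 9 - 52 \cdot 95\right) - 1506\right) - 1886 = \left(\left(52 + 9 - 4940\right) - 1506\right) - 1886 = \left(-4879 - 1506\right) - 1886 = -6385 - 1886 = -8271$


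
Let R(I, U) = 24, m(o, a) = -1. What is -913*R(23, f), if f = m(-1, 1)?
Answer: -21912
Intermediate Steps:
f = -1
-913*R(23, f) = -913*24 = -21912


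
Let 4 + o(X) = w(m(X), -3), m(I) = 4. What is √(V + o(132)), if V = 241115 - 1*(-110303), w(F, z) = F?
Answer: √351418 ≈ 592.80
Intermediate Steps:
o(X) = 0 (o(X) = -4 + 4 = 0)
V = 351418 (V = 241115 + 110303 = 351418)
√(V + o(132)) = √(351418 + 0) = √351418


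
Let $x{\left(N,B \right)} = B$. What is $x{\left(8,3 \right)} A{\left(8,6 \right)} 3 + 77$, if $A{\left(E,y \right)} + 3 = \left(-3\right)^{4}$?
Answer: $779$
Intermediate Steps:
$A{\left(E,y \right)} = 78$ ($A{\left(E,y \right)} = -3 + \left(-3\right)^{4} = -3 + 81 = 78$)
$x{\left(8,3 \right)} A{\left(8,6 \right)} 3 + 77 = 3 \cdot 78 \cdot 3 + 77 = 3 \cdot 234 + 77 = 702 + 77 = 779$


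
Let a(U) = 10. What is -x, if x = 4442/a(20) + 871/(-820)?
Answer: -363373/820 ≈ -443.14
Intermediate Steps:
x = 363373/820 (x = 4442/10 + 871/(-820) = 4442*(1/10) + 871*(-1/820) = 2221/5 - 871/820 = 363373/820 ≈ 443.14)
-x = -1*363373/820 = -363373/820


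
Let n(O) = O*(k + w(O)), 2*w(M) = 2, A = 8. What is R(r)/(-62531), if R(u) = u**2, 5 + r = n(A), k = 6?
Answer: -2601/62531 ≈ -0.041595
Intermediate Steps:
w(M) = 1 (w(M) = (1/2)*2 = 1)
n(O) = 7*O (n(O) = O*(6 + 1) = O*7 = 7*O)
r = 51 (r = -5 + 7*8 = -5 + 56 = 51)
R(r)/(-62531) = 51**2/(-62531) = 2601*(-1/62531) = -2601/62531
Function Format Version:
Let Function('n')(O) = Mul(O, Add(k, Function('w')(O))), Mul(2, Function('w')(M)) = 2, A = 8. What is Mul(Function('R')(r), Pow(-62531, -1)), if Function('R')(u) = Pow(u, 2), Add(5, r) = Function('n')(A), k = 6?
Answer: Rational(-2601, 62531) ≈ -0.041595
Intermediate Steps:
Function('w')(M) = 1 (Function('w')(M) = Mul(Rational(1, 2), 2) = 1)
Function('n')(O) = Mul(7, O) (Function('n')(O) = Mul(O, Add(6, 1)) = Mul(O, 7) = Mul(7, O))
r = 51 (r = Add(-5, Mul(7, 8)) = Add(-5, 56) = 51)
Mul(Function('R')(r), Pow(-62531, -1)) = Mul(Pow(51, 2), Pow(-62531, -1)) = Mul(2601, Rational(-1, 62531)) = Rational(-2601, 62531)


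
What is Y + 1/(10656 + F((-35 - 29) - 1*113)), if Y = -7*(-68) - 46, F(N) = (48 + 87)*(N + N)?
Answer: 15967619/37134 ≈ 430.00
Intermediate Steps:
F(N) = 270*N (F(N) = 135*(2*N) = 270*N)
Y = 430 (Y = 476 - 46 = 430)
Y + 1/(10656 + F((-35 - 29) - 1*113)) = 430 + 1/(10656 + 270*((-35 - 29) - 1*113)) = 430 + 1/(10656 + 270*(-64 - 113)) = 430 + 1/(10656 + 270*(-177)) = 430 + 1/(10656 - 47790) = 430 + 1/(-37134) = 430 - 1/37134 = 15967619/37134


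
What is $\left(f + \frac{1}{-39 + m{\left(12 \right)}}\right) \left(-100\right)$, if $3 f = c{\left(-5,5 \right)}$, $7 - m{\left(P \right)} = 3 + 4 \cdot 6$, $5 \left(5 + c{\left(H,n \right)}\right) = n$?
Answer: $\frac{23900}{177} \approx 135.03$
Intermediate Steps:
$c{\left(H,n \right)} = -5 + \frac{n}{5}$
$m{\left(P \right)} = -20$ ($m{\left(P \right)} = 7 - \left(3 + 4 \cdot 6\right) = 7 - \left(3 + 24\right) = 7 - 27 = -20$)
$f = - \frac{4}{3}$ ($f = \frac{-5 + \frac{1}{5} \cdot 5}{3} = \frac{-5 + 1}{3} = \frac{1}{3} \left(-4\right) = - \frac{4}{3} \approx -1.3333$)
$\left(f + \frac{1}{-39 + m{\left(12 \right)}}\right) \left(-100\right) = \left(- \frac{4}{3} + \frac{1}{-39 - 20}\right) \left(-100\right) = \left(- \frac{4}{3} + \frac{1}{-59}\right) \left(-100\right) = \left(- \frac{4}{3} - \frac{1}{59}\right) \left(-100\right) = \left(- \frac{239}{177}\right) \left(-100\right) = \frac{23900}{177}$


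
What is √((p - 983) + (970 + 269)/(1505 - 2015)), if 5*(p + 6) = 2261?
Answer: 29*I*√18530/170 ≈ 23.221*I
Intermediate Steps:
p = 2231/5 (p = -6 + (⅕)*2261 = -6 + 2261/5 = 2231/5 ≈ 446.20)
√((p - 983) + (970 + 269)/(1505 - 2015)) = √((2231/5 - 983) + (970 + 269)/(1505 - 2015)) = √(-2684/5 + 1239/(-510)) = √(-2684/5 + 1239*(-1/510)) = √(-2684/5 - 413/170) = √(-91669/170) = 29*I*√18530/170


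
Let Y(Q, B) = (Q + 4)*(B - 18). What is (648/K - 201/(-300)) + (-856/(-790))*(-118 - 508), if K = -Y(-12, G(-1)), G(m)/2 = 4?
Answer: -5417257/7900 ≈ -685.73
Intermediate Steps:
G(m) = 8 (G(m) = 2*4 = 8)
Y(Q, B) = (-18 + B)*(4 + Q) (Y(Q, B) = (4 + Q)*(-18 + B) = (-18 + B)*(4 + Q))
K = -80 (K = -(-72 - 18*(-12) + 4*8 + 8*(-12)) = -(-72 + 216 + 32 - 96) = -1*80 = -80)
(648/K - 201/(-300)) + (-856/(-790))*(-118 - 508) = (648/(-80) - 201/(-300)) + (-856/(-790))*(-118 - 508) = (648*(-1/80) - 201*(-1/300)) - 856*(-1/790)*(-626) = (-81/10 + 67/100) + (428/395)*(-626) = -743/100 - 267928/395 = -5417257/7900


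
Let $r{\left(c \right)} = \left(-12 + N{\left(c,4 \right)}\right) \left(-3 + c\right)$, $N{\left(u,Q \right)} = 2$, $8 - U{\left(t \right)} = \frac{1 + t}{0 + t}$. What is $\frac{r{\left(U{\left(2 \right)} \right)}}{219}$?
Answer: $- \frac{35}{219} \approx -0.15982$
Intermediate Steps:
$U{\left(t \right)} = 8 - \frac{1 + t}{t}$ ($U{\left(t \right)} = 8 - \frac{1 + t}{0 + t} = 8 - \frac{1 + t}{t}$)
$r{\left(c \right)} = 30 - 10 c$ ($r{\left(c \right)} = \left(-12 + 2\right) \left(-3 + c\right) = - 10 \left(-3 + c\right) = 30 - 10 c$)
$\frac{r{\left(U{\left(2 \right)} \right)}}{219} = \frac{30 - 10 \left(7 - \frac{1}{2}\right)}{219} = \left(30 - 10 \left(7 - \frac{1}{2}\right)\right) \frac{1}{219} = \left(30 - 65\right) \frac{1}{219} = \left(-35\right) \frac{1}{219} = - \frac{35}{219}$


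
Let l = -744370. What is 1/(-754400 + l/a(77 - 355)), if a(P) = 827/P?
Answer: -827/416953940 ≈ -1.9834e-6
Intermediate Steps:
1/(-754400 + l/a(77 - 355)) = 1/(-754400 - 744370/(827/(77 - 355))) = 1/(-754400 - 744370/(827/(-278))) = 1/(-754400 - 744370/(827*(-1/278))) = 1/(-754400 - 744370/(-827/278)) = 1/(-754400 - 744370*(-278/827)) = 1/(-754400 + 206934860/827) = 1/(-416953940/827) = -827/416953940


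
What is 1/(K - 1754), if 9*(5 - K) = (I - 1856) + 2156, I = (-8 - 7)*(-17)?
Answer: -3/5432 ≈ -0.00055228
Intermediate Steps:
I = 255 (I = -15*(-17) = 255)
K = -170/3 (K = 5 - ((255 - 1856) + 2156)/9 = 5 - (-1601 + 2156)/9 = 5 - ⅑*555 = 5 - 185/3 = -170/3 ≈ -56.667)
1/(K - 1754) = 1/(-170/3 - 1754) = 1/(-5432/3) = -3/5432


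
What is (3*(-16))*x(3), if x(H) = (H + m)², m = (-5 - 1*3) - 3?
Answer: -3072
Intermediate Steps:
m = -11 (m = (-5 - 3) - 3 = -8 - 3 = -11)
x(H) = (-11 + H)² (x(H) = (H - 11)² = (-11 + H)²)
(3*(-16))*x(3) = (3*(-16))*(-11 + 3)² = -48*(-8)² = -48*64 = -3072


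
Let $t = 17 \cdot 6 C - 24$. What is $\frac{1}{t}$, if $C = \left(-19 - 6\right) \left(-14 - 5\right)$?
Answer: $\frac{1}{48426} \approx 2.065 \cdot 10^{-5}$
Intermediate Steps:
$C = 475$ ($C = \left(-25\right) \left(-19\right) = 475$)
$t = 48426$ ($t = 17 \cdot 6 \cdot 475 - 24 = 102 \cdot 475 - 24 = 48450 - 24 = 48426$)
$\frac{1}{t} = \frac{1}{48426}$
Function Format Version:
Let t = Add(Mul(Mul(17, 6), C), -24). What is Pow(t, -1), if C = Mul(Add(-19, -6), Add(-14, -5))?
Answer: Rational(1, 48426) ≈ 2.0650e-5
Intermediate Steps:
C = 475 (C = Mul(-25, -19) = 475)
t = 48426 (t = Add(Mul(Mul(17, 6), 475), -24) = Add(Mul(102, 475), -24) = Add(48450, -24) = 48426)
Pow(t, -1) = Pow(48426, -1) = Rational(1, 48426)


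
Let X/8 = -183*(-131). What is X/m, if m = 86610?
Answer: 31964/14435 ≈ 2.2143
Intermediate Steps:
X = 191784 (X = 8*(-183*(-131)) = 8*23973 = 191784)
X/m = 191784/86610 = 191784*(1/86610) = 31964/14435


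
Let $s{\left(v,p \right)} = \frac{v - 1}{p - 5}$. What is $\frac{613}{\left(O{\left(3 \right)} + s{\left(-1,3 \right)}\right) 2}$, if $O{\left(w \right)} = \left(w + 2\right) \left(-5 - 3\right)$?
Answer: $- \frac{613}{78} \approx -7.859$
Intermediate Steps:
$O{\left(w \right)} = -16 - 8 w$ ($O{\left(w \right)} = \left(2 + w\right) \left(-8\right) = -16 - 8 w$)
$s{\left(v,p \right)} = \frac{-1 + v}{-5 + p}$
$\frac{613}{\left(O{\left(3 \right)} + s{\left(-1,3 \right)}\right) 2} = \frac{613}{\left(\left(-16 - 24\right) + \frac{-1 - 1}{-5 + 3}\right) 2} = \frac{613}{\left(\left(-16 - 24\right) + \frac{1}{-2} \left(-2\right)\right) 2} = \frac{613}{\left(-40 - -1\right) 2} = \frac{613}{\left(-40 + 1\right) 2} = \frac{613}{\left(-39\right) 2} = \frac{613}{-78} = 613 \left(- \frac{1}{78}\right) = - \frac{613}{78}$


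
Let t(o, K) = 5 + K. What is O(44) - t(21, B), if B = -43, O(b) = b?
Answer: 82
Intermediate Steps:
O(44) - t(21, B) = 44 - (5 - 43) = 44 - 1*(-38) = 44 + 38 = 82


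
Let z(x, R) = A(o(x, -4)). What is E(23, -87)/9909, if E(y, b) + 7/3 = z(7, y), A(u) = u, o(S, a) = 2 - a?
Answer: 11/29727 ≈ 0.00037003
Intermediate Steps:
z(x, R) = 6 (z(x, R) = 2 - 1*(-4) = 2 + 4 = 6)
E(y, b) = 11/3 (E(y, b) = -7/3 + 6 = 11/3)
E(23, -87)/9909 = (11/3)/9909 = (11/3)*(1/9909) = 11/29727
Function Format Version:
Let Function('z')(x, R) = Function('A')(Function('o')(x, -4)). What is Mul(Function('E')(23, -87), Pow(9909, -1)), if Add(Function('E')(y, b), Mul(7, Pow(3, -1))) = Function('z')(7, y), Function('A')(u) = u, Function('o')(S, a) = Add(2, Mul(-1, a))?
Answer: Rational(11, 29727) ≈ 0.00037003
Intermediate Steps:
Function('z')(x, R) = 6 (Function('z')(x, R) = Add(2, Mul(-1, -4)) = Add(2, 4) = 6)
Function('E')(y, b) = Rational(11, 3) (Function('E')(y, b) = Add(Rational(-7, 3), 6) = Rational(11, 3))
Mul(Function('E')(23, -87), Pow(9909, -1)) = Mul(Rational(11, 3), Pow(9909, -1)) = Mul(Rational(11, 3), Rational(1, 9909)) = Rational(11, 29727)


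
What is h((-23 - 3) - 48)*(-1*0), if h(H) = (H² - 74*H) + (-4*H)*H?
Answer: 0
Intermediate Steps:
h(H) = -74*H - 3*H² (h(H) = (H² - 74*H) - 4*H² = -74*H - 3*H²)
h((-23 - 3) - 48)*(-1*0) = (-((-23 - 3) - 48)*(74 + 3*((-23 - 3) - 48)))*(-1*0) = -(-26 - 48)*(74 + 3*(-26 - 48))*0 = -1*(-74)*(74 + 3*(-74))*0 = -1*(-74)*(74 - 222)*0 = -1*(-74)*(-148)*0 = -10952*0 = 0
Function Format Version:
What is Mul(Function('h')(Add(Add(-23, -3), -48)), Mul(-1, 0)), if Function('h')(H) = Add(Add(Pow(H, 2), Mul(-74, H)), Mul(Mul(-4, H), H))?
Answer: 0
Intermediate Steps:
Function('h')(H) = Add(Mul(-74, H), Mul(-3, Pow(H, 2))) (Function('h')(H) = Add(Add(Pow(H, 2), Mul(-74, H)), Mul(-4, Pow(H, 2))) = Add(Mul(-74, H), Mul(-3, Pow(H, 2))))
Mul(Function('h')(Add(Add(-23, -3), -48)), Mul(-1, 0)) = Mul(Mul(-1, Add(Add(-23, -3), -48), Add(74, Mul(3, Add(Add(-23, -3), -48)))), Mul(-1, 0)) = Mul(Mul(-1, Add(-26, -48), Add(74, Mul(3, Add(-26, -48)))), 0) = Mul(Mul(-1, -74, Add(74, Mul(3, -74))), 0) = Mul(Mul(-1, -74, Add(74, -222)), 0) = Mul(Mul(-1, -74, -148), 0) = Mul(-10952, 0) = 0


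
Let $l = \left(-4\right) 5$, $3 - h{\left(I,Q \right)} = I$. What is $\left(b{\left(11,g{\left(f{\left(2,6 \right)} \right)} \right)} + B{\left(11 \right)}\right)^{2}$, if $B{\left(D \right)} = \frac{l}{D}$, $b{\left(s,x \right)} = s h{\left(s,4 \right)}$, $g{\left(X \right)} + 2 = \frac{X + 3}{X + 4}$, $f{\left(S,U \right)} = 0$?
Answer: $\frac{976144}{121} \approx 8067.3$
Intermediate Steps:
$h{\left(I,Q \right)} = 3 - I$
$l = -20$
$g{\left(X \right)} = -2 + \frac{3 + X}{4 + X}$ ($g{\left(X \right)} = -2 + \frac{X + 3}{X + 4} = -2 + \frac{3 + X}{4 + X}$)
$b{\left(s,x \right)} = s \left(3 - s\right)$
$B{\left(D \right)} = - \frac{20}{D}$
$\left(b{\left(11,g{\left(f{\left(2,6 \right)} \right)} \right)} + B{\left(11 \right)}\right)^{2} = \left(11 \left(3 - 11\right) - \frac{20}{11}\right)^{2} = \left(11 \left(-8\right) - \frac{20}{11}\right)^{2} = \left(-88 - \frac{20}{11}\right)^{2} = \left(- \frac{988}{11}\right)^{2} = \frac{976144}{121}$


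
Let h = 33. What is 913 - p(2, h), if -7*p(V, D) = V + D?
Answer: 918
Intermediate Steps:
p(V, D) = -D/7 - V/7 (p(V, D) = -(V + D)/7 = -(D + V)/7 = -D/7 - V/7)
913 - p(2, h) = 913 - (-1/7*33 - 1/7*2) = 913 - (-33/7 - 2/7) = 913 - 1*(-5) = 913 + 5 = 918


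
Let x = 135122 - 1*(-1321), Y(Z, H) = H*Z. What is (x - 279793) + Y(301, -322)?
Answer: -240272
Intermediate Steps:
x = 136443 (x = 135122 + 1321 = 136443)
(x - 279793) + Y(301, -322) = (136443 - 279793) - 322*301 = -143350 - 96922 = -240272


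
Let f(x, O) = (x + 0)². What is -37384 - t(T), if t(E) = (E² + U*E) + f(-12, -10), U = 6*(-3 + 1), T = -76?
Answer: -44216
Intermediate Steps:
f(x, O) = x²
U = -12 (U = 6*(-2) = -12)
t(E) = 144 + E² - 12*E (t(E) = (E² - 12*E) + (-12)² = (E² - 12*E) + 144 = 144 + E² - 12*E)
-37384 - t(T) = -37384 - (144 + (-76)² - 12*(-76)) = -37384 - (144 + 5776 + 912) = -37384 - 1*6832 = -37384 - 6832 = -44216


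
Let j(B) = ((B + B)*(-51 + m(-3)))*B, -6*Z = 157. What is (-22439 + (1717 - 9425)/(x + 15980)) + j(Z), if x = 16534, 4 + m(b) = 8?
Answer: -8466695819/97542 ≈ -86801.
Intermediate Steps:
Z = -157/6 (Z = -1/6*157 = -157/6 ≈ -26.167)
m(b) = 4 (m(b) = -4 + 8 = 4)
j(B) = -94*B**2 (j(B) = ((B + B)*(-51 + 4))*B = ((2*B)*(-47))*B = (-94*B)*B = -94*B**2)
(-22439 + (1717 - 9425)/(x + 15980)) + j(Z) = (-22439 + (1717 - 9425)/(16534 + 15980)) - 94*(-157/6)**2 = (-22439 - 7708/32514) - 94*24649/36 = (-22439 - 7708*1/32514) - 1158503/18 = (-22439 - 3854/16257) - 1158503/18 = -364794677/16257 - 1158503/18 = -8466695819/97542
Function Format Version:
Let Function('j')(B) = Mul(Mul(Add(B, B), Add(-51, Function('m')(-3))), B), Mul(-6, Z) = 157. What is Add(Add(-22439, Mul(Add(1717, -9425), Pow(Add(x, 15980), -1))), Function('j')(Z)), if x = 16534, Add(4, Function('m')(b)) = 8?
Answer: Rational(-8466695819, 97542) ≈ -86801.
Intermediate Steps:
Z = Rational(-157, 6) (Z = Mul(Rational(-1, 6), 157) = Rational(-157, 6) ≈ -26.167)
Function('m')(b) = 4 (Function('m')(b) = Add(-4, 8) = 4)
Function('j')(B) = Mul(-94, Pow(B, 2)) (Function('j')(B) = Mul(Mul(Add(B, B), Add(-51, 4)), B) = Mul(Mul(Mul(2, B), -47), B) = Mul(Mul(-94, B), B) = Mul(-94, Pow(B, 2)))
Add(Add(-22439, Mul(Add(1717, -9425), Pow(Add(x, 15980), -1))), Function('j')(Z)) = Add(Add(-22439, Mul(Add(1717, -9425), Pow(Add(16534, 15980), -1))), Mul(-94, Pow(Rational(-157, 6), 2))) = Add(Add(-22439, Mul(-7708, Pow(32514, -1))), Mul(-94, Rational(24649, 36))) = Add(Add(-22439, Mul(-7708, Rational(1, 32514))), Rational(-1158503, 18)) = Add(Add(-22439, Rational(-3854, 16257)), Rational(-1158503, 18)) = Add(Rational(-364794677, 16257), Rational(-1158503, 18)) = Rational(-8466695819, 97542)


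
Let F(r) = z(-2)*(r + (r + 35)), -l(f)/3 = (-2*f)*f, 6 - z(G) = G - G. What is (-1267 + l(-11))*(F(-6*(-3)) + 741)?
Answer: -631347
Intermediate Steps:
z(G) = 6 (z(G) = 6 - (G - G) = 6 - 1*0 = 6 + 0 = 6)
l(f) = 6*f**2 (l(f) = -3*(-2*f)*f = -(-6)*f**2 = 6*f**2)
F(r) = 210 + 12*r (F(r) = 6*(r + (r + 35)) = 6*(r + (35 + r)) = 6*(35 + 2*r) = 210 + 12*r)
(-1267 + l(-11))*(F(-6*(-3)) + 741) = (-1267 + 6*(-11)**2)*((210 + 12*(-6*(-3))) + 741) = (-1267 + 6*121)*((210 + 12*18) + 741) = (-1267 + 726)*((210 + 216) + 741) = -541*(426 + 741) = -541*1167 = -631347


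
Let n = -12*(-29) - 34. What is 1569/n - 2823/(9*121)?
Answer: 274073/113982 ≈ 2.4045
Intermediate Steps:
n = 314 (n = 348 - 34 = 314)
1569/n - 2823/(9*121) = 1569/314 - 2823/(9*121) = 1569*(1/314) - 2823/1089 = 1569/314 - 2823*1/1089 = 1569/314 - 941/363 = 274073/113982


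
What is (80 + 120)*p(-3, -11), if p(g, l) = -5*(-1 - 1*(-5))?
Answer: -4000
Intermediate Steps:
p(g, l) = -20 (p(g, l) = -5*(-1 + 5) = -5*4 = -20)
(80 + 120)*p(-3, -11) = (80 + 120)*(-20) = 200*(-20) = -4000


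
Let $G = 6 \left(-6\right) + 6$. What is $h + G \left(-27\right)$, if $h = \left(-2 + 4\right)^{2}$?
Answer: $814$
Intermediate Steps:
$G = -30$ ($G = -36 + 6 = -30$)
$h = 4$ ($h = 2^{2} = 4$)
$h + G \left(-27\right) = 4 - -810 = 4 + 810 = 814$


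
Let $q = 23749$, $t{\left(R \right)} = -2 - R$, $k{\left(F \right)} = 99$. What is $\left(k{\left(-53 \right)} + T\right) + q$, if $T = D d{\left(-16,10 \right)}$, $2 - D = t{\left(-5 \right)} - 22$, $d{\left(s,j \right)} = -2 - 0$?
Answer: $23806$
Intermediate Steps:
$d{\left(s,j \right)} = -2$ ($d{\left(s,j \right)} = -2 + 0 = -2$)
$D = 21$ ($D = 2 - \left(\left(-2 - -5\right) - 22\right) = 2 - \left(\left(-2 + 5\right) - 22\right) = 2 - \left(3 - 22\right) = 2 - -19 = 2 + 19 = 21$)
$T = -42$ ($T = 21 \left(-2\right) = -42$)
$\left(k{\left(-53 \right)} + T\right) + q = \left(99 - 42\right) + 23749 = 57 + 23749 = 23806$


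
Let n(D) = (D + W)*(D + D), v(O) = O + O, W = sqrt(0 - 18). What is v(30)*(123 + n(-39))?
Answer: 189900 - 14040*I*sqrt(2) ≈ 1.899e+5 - 19856.0*I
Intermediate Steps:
W = 3*I*sqrt(2) (W = sqrt(-18) = 3*I*sqrt(2) ≈ 4.2426*I)
v(O) = 2*O
n(D) = 2*D*(D + 3*I*sqrt(2)) (n(D) = (D + 3*I*sqrt(2))*(D + D) = (D + 3*I*sqrt(2))*(2*D) = 2*D*(D + 3*I*sqrt(2)))
v(30)*(123 + n(-39)) = (2*30)*(123 + 2*(-39)*(-39 + 3*I*sqrt(2))) = 60*(123 + (3042 - 234*I*sqrt(2))) = 60*(3165 - 234*I*sqrt(2)) = 189900 - 14040*I*sqrt(2)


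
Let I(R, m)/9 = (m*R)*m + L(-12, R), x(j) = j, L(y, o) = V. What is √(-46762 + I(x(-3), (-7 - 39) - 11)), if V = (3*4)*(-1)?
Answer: I*√134593 ≈ 366.87*I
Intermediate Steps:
V = -12 (V = 12*(-1) = -12)
L(y, o) = -12
I(R, m) = -108 + 9*R*m² (I(R, m) = 9*((m*R)*m - 12) = 9*((R*m)*m - 12) = 9*(R*m² - 12) = 9*(-12 + R*m²) = -108 + 9*R*m²)
√(-46762 + I(x(-3), (-7 - 39) - 11)) = √(-46762 + (-108 + 9*(-3)*((-7 - 39) - 11)²)) = √(-46762 + (-108 + 9*(-3)*(-46 - 11)²)) = √(-46762 + (-108 + 9*(-3)*(-57)²)) = √(-46762 + (-108 + 9*(-3)*3249)) = √(-46762 + (-108 - 87723)) = √(-46762 - 87831) = √(-134593) = I*√134593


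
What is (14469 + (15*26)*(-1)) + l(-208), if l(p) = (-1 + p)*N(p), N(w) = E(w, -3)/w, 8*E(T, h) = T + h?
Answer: 23383357/1664 ≈ 14053.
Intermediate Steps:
E(T, h) = T/8 + h/8 (E(T, h) = (T + h)/8 = T/8 + h/8)
N(w) = (-3/8 + w/8)/w (N(w) = (w/8 + (⅛)*(-3))/w = (w/8 - 3/8)/w = (-3/8 + w/8)/w)
l(p) = (-1 + p)*(-3 + p)/(8*p) (l(p) = (-1 + p)*((-3 + p)/(8*p)) = (-1 + p)*(-3 + p)/(8*p))
(14469 + (15*26)*(-1)) + l(-208) = (14469 + (15*26)*(-1)) + (⅛)*(-1 - 208)*(-3 - 208)/(-208) = (14469 + 390*(-1)) + (⅛)*(-1/208)*(-209)*(-211) = (14469 - 390) - 44099/1664 = 14079 - 44099/1664 = 23383357/1664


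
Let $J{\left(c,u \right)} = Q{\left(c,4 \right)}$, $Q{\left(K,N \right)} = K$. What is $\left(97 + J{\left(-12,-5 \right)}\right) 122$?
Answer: $10370$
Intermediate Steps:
$J{\left(c,u \right)} = c$
$\left(97 + J{\left(-12,-5 \right)}\right) 122 = \left(97 - 12\right) 122 = 85 \cdot 122 = 10370$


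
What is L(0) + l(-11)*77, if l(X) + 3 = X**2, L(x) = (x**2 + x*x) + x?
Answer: 9086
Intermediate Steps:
L(x) = x + 2*x**2 (L(x) = (x**2 + x**2) + x = 2*x**2 + x = x + 2*x**2)
l(X) = -3 + X**2
L(0) + l(-11)*77 = 0*(1 + 2*0) + (-3 + (-11)**2)*77 = 0*(1 + 0) + (-3 + 121)*77 = 0*1 + 118*77 = 0 + 9086 = 9086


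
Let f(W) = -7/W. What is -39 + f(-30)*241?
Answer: 517/30 ≈ 17.233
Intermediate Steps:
-39 + f(-30)*241 = -39 - 7/(-30)*241 = -39 - 7*(-1/30)*241 = -39 + (7/30)*241 = -39 + 1687/30 = 517/30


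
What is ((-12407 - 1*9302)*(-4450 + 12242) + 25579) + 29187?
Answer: -169101762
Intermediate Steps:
((-12407 - 1*9302)*(-4450 + 12242) + 25579) + 29187 = ((-12407 - 9302)*7792 + 25579) + 29187 = (-21709*7792 + 25579) + 29187 = (-169156528 + 25579) + 29187 = -169130949 + 29187 = -169101762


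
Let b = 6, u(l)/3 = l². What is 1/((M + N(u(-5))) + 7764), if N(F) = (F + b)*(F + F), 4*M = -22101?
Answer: 4/57555 ≈ 6.9499e-5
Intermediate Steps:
M = -22101/4 (M = (¼)*(-22101) = -22101/4 ≈ -5525.3)
u(l) = 3*l²
N(F) = 2*F*(6 + F) (N(F) = (F + 6)*(F + F) = (6 + F)*(2*F) = 2*F*(6 + F))
1/((M + N(u(-5))) + 7764) = 1/((-22101/4 + 2*(3*(-5)²)*(6 + 3*(-5)²)) + 7764) = 1/((-22101/4 + 2*(3*25)*(6 + 3*25)) + 7764) = 1/((-22101/4 + 2*75*(6 + 75)) + 7764) = 1/((-22101/4 + 2*75*81) + 7764) = 1/((-22101/4 + 12150) + 7764) = 1/(26499/4 + 7764) = 1/(57555/4) = 4/57555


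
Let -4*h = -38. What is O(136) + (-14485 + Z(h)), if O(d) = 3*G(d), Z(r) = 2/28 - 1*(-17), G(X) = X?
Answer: -196839/14 ≈ -14060.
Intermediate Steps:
h = 19/2 (h = -¼*(-38) = 19/2 ≈ 9.5000)
Z(r) = 239/14 (Z(r) = 2*(1/28) + 17 = 1/14 + 17 = 239/14)
O(d) = 3*d
O(136) + (-14485 + Z(h)) = 3*136 + (-14485 + 239/14) = 408 - 202551/14 = -196839/14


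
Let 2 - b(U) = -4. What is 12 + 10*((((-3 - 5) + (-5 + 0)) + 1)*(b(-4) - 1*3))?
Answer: -348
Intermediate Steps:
b(U) = 6 (b(U) = 2 - 1*(-4) = 2 + 4 = 6)
12 + 10*((((-3 - 5) + (-5 + 0)) + 1)*(b(-4) - 1*3)) = 12 + 10*((((-3 - 5) + (-5 + 0)) + 1)*(6 - 1*3)) = 12 + 10*(((-8 - 5) + 1)*(6 - 3)) = 12 + 10*((-13 + 1)*3) = 12 + 10*(-12*3) = 12 + 10*(-36) = 12 - 360 = -348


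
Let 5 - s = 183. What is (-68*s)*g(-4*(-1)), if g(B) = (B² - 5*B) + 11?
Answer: 84728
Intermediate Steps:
s = -178 (s = 5 - 1*183 = 5 - 183 = -178)
g(B) = 11 + B² - 5*B
(-68*s)*g(-4*(-1)) = (-68*(-178))*(11 + (-4*(-1))² - (-20)*(-1)) = 12104*(11 + 4² - 5*4) = 12104*(11 + 16 - 20) = 12104*7 = 84728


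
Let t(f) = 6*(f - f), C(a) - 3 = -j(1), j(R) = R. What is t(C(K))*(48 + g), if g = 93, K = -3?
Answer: 0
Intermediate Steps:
C(a) = 2 (C(a) = 3 - 1*1 = 3 - 1 = 2)
t(f) = 0 (t(f) = 6*0 = 0)
t(C(K))*(48 + g) = 0*(48 + 93) = 0*141 = 0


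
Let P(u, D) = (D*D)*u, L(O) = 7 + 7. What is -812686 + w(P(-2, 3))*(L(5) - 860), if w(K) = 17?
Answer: -827068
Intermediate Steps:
L(O) = 14
P(u, D) = u*D² (P(u, D) = D²*u = u*D²)
-812686 + w(P(-2, 3))*(L(5) - 860) = -812686 + 17*(14 - 860) = -812686 + 17*(-846) = -812686 - 14382 = -827068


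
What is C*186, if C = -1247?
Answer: -231942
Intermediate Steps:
C*186 = -1247*186 = -231942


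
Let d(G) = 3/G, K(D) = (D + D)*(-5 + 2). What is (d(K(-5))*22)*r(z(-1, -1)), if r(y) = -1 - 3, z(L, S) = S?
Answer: -44/5 ≈ -8.8000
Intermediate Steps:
K(D) = -6*D (K(D) = (2*D)*(-3) = -6*D)
r(y) = -4
(d(K(-5))*22)*r(z(-1, -1)) = ((3/((-6*(-5))))*22)*(-4) = ((3/30)*22)*(-4) = ((3*(1/30))*22)*(-4) = ((1/10)*22)*(-4) = (11/5)*(-4) = -44/5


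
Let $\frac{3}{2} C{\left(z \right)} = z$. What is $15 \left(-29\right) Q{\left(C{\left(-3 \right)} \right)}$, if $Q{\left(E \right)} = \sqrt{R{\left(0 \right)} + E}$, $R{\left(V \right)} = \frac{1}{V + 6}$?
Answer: $- \frac{145 i \sqrt{66}}{2} \approx - 588.99 i$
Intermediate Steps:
$C{\left(z \right)} = \frac{2 z}{3}$
$R{\left(V \right)} = \frac{1}{6 + V}$
$Q{\left(E \right)} = \sqrt{\frac{1}{6} + E}$ ($Q{\left(E \right)} = \sqrt{\frac{1}{6 + 0} + E} = \sqrt{\frac{1}{6} + E}$)
$15 \left(-29\right) Q{\left(C{\left(-3 \right)} \right)} = 15 \left(-29\right) \frac{\sqrt{6 + 36 \cdot \frac{2}{3} \left(-3\right)}}{6} = - 435 \frac{\sqrt{6 + 36 \left(-2\right)}}{6} = - 435 \frac{\sqrt{6 - 72}}{6} = - 435 \frac{\sqrt{-66}}{6} = - 435 \frac{i \sqrt{66}}{6} = - \frac{145 i \sqrt{66}}{2}$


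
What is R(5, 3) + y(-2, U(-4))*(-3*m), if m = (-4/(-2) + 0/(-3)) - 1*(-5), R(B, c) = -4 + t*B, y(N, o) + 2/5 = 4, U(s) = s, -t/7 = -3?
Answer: 127/5 ≈ 25.400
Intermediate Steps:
t = 21 (t = -7*(-3) = 21)
y(N, o) = 18/5 (y(N, o) = -2/5 + 4 = 18/5)
R(B, c) = -4 + 21*B
m = 7 (m = (-4*(-1/2) + 0*(-1/3)) + 5 = (2 + 0) + 5 = 2 + 5 = 7)
R(5, 3) + y(-2, U(-4))*(-3*m) = (-4 + 21*5) + 18*(-3*7)/5 = (-4 + 105) + (18/5)*(-21) = 101 - 378/5 = 127/5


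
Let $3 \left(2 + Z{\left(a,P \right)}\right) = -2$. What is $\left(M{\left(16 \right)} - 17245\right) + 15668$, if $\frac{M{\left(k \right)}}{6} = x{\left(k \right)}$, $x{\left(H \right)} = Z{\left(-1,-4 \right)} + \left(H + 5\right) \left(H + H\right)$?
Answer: $2439$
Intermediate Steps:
$Z{\left(a,P \right)} = - \frac{8}{3}$ ($Z{\left(a,P \right)} = -2 + \frac{1}{3} \left(-2\right) = -2 - \frac{2}{3} = - \frac{8}{3}$)
$x{\left(H \right)} = - \frac{8}{3} + 2 H \left(5 + H\right)$ ($x{\left(H \right)} = - \frac{8}{3} + \left(H + 5\right) \left(H + H\right) = - \frac{8}{3} + \left(5 + H\right) 2 H = - \frac{8}{3} + 2 H \left(5 + H\right)$)
$M{\left(k \right)} = -16 + 12 k^{2} + 60 k$ ($M{\left(k \right)} = 6 \left(- \frac{8}{3} + 2 k^{2} + 10 k\right) = -16 + 12 k^{2} + 60 k$)
$\left(M{\left(16 \right)} - 17245\right) + 15668 = \left(\left(-16 + 12 \cdot 16^{2} + 60 \cdot 16\right) - 17245\right) + 15668 = \left(\left(-16 + 12 \cdot 256 + 960\right) - 17245\right) + 15668 = \left(\left(-16 + 3072 + 960\right) - 17245\right) + 15668 = \left(4016 - 17245\right) + 15668 = -13229 + 15668 = 2439$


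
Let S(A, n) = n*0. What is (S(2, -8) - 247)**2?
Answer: 61009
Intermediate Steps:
S(A, n) = 0
(S(2, -8) - 247)**2 = (0 - 247)**2 = (-247)**2 = 61009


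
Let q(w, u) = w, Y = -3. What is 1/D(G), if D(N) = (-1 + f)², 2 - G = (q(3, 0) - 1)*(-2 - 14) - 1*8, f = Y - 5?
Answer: 1/81 ≈ 0.012346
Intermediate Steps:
f = -8 (f = -3 - 5 = -8)
G = 42 (G = 2 - ((3 - 1)*(-2 - 14) - 1*8) = 2 - (2*(-16) - 8) = 2 - (-32 - 8) = 2 - 1*(-40) = 2 + 40 = 42)
D(N) = 81 (D(N) = (-1 - 8)² = (-9)² = 81)
1/D(G) = 1/81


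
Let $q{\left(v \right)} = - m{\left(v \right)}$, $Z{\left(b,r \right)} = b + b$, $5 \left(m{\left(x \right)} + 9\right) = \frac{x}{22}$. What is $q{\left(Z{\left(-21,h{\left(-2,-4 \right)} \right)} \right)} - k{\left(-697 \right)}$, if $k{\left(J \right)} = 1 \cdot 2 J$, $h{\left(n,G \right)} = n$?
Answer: $\frac{77186}{55} \approx 1403.4$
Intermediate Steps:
$m{\left(x \right)} = -9 + \frac{x}{110}$ ($m{\left(x \right)} = -9 + \frac{x \frac{1}{22}}{5} = -9 + \frac{\frac{1}{22} x}{5} = -9 + \frac{x}{110}$)
$Z{\left(b,r \right)} = 2 b$
$q{\left(v \right)} = 9 - \frac{v}{110}$ ($q{\left(v \right)} = - (-9 + \frac{v}{110}) = 9 - \frac{v}{110}$)
$k{\left(J \right)} = 2 J$
$q{\left(Z{\left(-21,h{\left(-2,-4 \right)} \right)} \right)} - k{\left(-697 \right)} = \left(9 - \frac{2 \left(-21\right)}{110}\right) - 2 \left(-697\right) = \left(9 - - \frac{21}{55}\right) - -1394 = \left(9 + \frac{21}{55}\right) + 1394 = \frac{516}{55} + 1394 = \frac{77186}{55}$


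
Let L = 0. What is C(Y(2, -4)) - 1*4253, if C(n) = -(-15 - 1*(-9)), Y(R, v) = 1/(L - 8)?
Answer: -4247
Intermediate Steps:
Y(R, v) = -⅛ (Y(R, v) = 1/(0 - 8) = 1/(-8) = -⅛)
C(n) = 6 (C(n) = -(-15 + 9) = -1*(-6) = 6)
C(Y(2, -4)) - 1*4253 = 6 - 1*4253 = 6 - 4253 = -4247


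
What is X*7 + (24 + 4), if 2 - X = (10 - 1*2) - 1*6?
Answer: 28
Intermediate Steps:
X = 0 (X = 2 - ((10 - 1*2) - 1*6) = 2 - ((10 - 2) - 6) = 2 - (8 - 6) = 2 - 1*2 = 2 - 2 = 0)
X*7 + (24 + 4) = 0*7 + (24 + 4) = 0 + 28 = 28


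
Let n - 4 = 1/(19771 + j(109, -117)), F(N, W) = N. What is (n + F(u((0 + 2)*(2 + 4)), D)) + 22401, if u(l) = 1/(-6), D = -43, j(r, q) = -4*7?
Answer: 294892417/13162 ≈ 22405.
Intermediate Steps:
j(r, q) = -28
u(l) = -⅙
n = 78973/19743 (n = 4 + 1/(19771 - 28) = 4 + 1/19743 = 78973/19743 ≈ 4.0001)
(n + F(u((0 + 2)*(2 + 4)), D)) + 22401 = (78973/19743 - ⅙) + 22401 = 50455/13162 + 22401 = 294892417/13162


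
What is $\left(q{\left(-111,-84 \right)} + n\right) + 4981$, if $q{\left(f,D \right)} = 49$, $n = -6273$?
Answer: $-1243$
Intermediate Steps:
$\left(q{\left(-111,-84 \right)} + n\right) + 4981 = \left(49 - 6273\right) + 4981 = -6224 + 4981 = -1243$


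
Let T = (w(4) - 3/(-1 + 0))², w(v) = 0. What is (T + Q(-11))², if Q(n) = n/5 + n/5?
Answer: 529/25 ≈ 21.160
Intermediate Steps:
T = 9 (T = (0 - 3/(-1 + 0))² = (0 - 3/(-1))² = (0 - 3*(-1))² = (0 + 3)² = 3² = 9)
Q(n) = 2*n/5 (Q(n) = n*(⅕) + n*(⅕) = n/5 + n/5 = 2*n/5)
(T + Q(-11))² = (9 + (⅖)*(-11))² = (9 - 22/5)² = (23/5)² = 529/25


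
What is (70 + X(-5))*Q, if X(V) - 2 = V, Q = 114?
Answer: 7638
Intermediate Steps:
X(V) = 2 + V
(70 + X(-5))*Q = (70 + (2 - 5))*114 = (70 - 3)*114 = 67*114 = 7638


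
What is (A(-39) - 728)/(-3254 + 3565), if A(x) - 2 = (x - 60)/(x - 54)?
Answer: -22473/9641 ≈ -2.3310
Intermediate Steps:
A(x) = 2 + (-60 + x)/(-54 + x) (A(x) = 2 + (x - 60)/(x - 54) = 2 + (-60 + x)/(-54 + x))
(A(-39) - 728)/(-3254 + 3565) = (3*(-56 - 39)/(-54 - 39) - 728)/(-3254 + 3565) = (3*(-95)/(-93) - 728)/311 = (3*(-1/93)*(-95) - 728)*(1/311) = (95/31 - 728)*(1/311) = -22473/31*1/311 = -22473/9641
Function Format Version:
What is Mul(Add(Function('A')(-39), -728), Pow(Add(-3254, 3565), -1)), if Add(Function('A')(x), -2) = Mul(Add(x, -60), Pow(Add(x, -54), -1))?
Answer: Rational(-22473, 9641) ≈ -2.3310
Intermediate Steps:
Function('A')(x) = Add(2, Mul(Pow(Add(-54, x), -1), Add(-60, x))) (Function('A')(x) = Add(2, Mul(Add(x, -60), Pow(Add(x, -54), -1))) = Add(2, Mul(Add(-60, x), Pow(Add(-54, x), -1))) = Add(2, Mul(Pow(Add(-54, x), -1), Add(-60, x))))
Mul(Add(Function('A')(-39), -728), Pow(Add(-3254, 3565), -1)) = Mul(Add(Mul(3, Pow(Add(-54, -39), -1), Add(-56, -39)), -728), Pow(Add(-3254, 3565), -1)) = Mul(Add(Mul(3, Pow(-93, -1), -95), -728), Pow(311, -1)) = Mul(Add(Mul(3, Rational(-1, 93), -95), -728), Rational(1, 311)) = Mul(Add(Rational(95, 31), -728), Rational(1, 311)) = Mul(Rational(-22473, 31), Rational(1, 311)) = Rational(-22473, 9641)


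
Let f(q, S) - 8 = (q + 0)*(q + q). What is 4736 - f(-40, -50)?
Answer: 1528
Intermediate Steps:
f(q, S) = 8 + 2*q**2 (f(q, S) = 8 + (q + 0)*(q + q) = 8 + q*(2*q) = 8 + 2*q**2)
4736 - f(-40, -50) = 4736 - (8 + 2*(-40)**2) = 4736 - (8 + 2*1600) = 4736 - (8 + 3200) = 4736 - 1*3208 = 4736 - 3208 = 1528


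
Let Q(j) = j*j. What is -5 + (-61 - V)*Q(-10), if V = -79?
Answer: 1795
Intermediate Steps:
Q(j) = j²
-5 + (-61 - V)*Q(-10) = -5 + (-61 - 1*(-79))*(-10)² = -5 + (-61 + 79)*100 = -5 + 18*100 = -5 + 1800 = 1795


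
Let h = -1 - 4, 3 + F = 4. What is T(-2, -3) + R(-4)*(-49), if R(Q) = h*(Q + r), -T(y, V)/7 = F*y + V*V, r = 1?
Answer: -784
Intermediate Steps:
F = 1 (F = -3 + 4 = 1)
h = -5
T(y, V) = -7*y - 7*V² (T(y, V) = -7*(1*y + V*V) = -7*(y + V²) = -7*y - 7*V²)
R(Q) = -5 - 5*Q (R(Q) = -5*(Q + 1) = -5*(1 + Q) = -5 - 5*Q)
T(-2, -3) + R(-4)*(-49) = (-7*(-2) - 7*(-3)²) + (-5 - 5*(-4))*(-49) = (14 - 7*9) + (-5 + 20)*(-49) = (14 - 63) + 15*(-49) = -49 - 735 = -784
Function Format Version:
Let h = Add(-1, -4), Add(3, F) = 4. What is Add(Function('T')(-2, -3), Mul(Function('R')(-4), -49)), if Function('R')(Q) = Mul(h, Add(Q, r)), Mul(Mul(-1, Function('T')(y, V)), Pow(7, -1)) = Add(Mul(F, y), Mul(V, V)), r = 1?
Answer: -784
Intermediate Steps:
F = 1 (F = Add(-3, 4) = 1)
h = -5
Function('T')(y, V) = Add(Mul(-7, y), Mul(-7, Pow(V, 2))) (Function('T')(y, V) = Mul(-7, Add(Mul(1, y), Mul(V, V))) = Mul(-7, Add(y, Pow(V, 2))) = Add(Mul(-7, y), Mul(-7, Pow(V, 2))))
Function('R')(Q) = Add(-5, Mul(-5, Q)) (Function('R')(Q) = Mul(-5, Add(Q, 1)) = Mul(-5, Add(1, Q)) = Add(-5, Mul(-5, Q)))
Add(Function('T')(-2, -3), Mul(Function('R')(-4), -49)) = Add(Add(Mul(-7, -2), Mul(-7, Pow(-3, 2))), Mul(Add(-5, Mul(-5, -4)), -49)) = Add(Add(14, Mul(-7, 9)), Mul(Add(-5, 20), -49)) = Add(Add(14, -63), Mul(15, -49)) = Add(-49, -735) = -784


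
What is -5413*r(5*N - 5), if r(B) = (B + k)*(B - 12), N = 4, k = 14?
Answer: -470931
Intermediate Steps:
r(B) = (-12 + B)*(14 + B) (r(B) = (B + 14)*(B - 12) = (14 + B)*(-12 + B) = (-12 + B)*(14 + B))
-5413*r(5*N - 5) = -5413*(-168 + (5*4 - 5)² + 2*(5*4 - 5)) = -5413*(-168 + (20 - 5)² + 2*(20 - 5)) = -5413*(-168 + 15² + 2*15) = -5413*(-168 + 225 + 30) = -5413*87 = -470931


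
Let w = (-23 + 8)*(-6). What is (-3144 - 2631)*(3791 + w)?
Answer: -22412775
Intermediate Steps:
w = 90 (w = -15*(-6) = 90)
(-3144 - 2631)*(3791 + w) = (-3144 - 2631)*(3791 + 90) = -5775*3881 = -22412775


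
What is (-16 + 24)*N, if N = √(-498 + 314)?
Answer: 16*I*√46 ≈ 108.52*I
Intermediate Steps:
N = 2*I*√46 (N = √(-184) = 2*I*√46 ≈ 13.565*I)
(-16 + 24)*N = (-16 + 24)*(2*I*√46) = 8*(2*I*√46) = 16*I*√46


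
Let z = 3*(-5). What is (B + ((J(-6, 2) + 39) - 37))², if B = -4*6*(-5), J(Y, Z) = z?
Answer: 11449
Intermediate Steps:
z = -15
J(Y, Z) = -15
B = 120 (B = -24*(-5) = 120)
(B + ((J(-6, 2) + 39) - 37))² = (120 + ((-15 + 39) - 37))² = (120 + (24 - 37))² = (120 - 13)² = 107² = 11449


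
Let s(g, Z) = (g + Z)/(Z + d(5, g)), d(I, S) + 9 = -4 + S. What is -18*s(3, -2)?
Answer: 3/2 ≈ 1.5000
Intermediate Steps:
d(I, S) = -13 + S (d(I, S) = -9 + (-4 + S) = -13 + S)
s(g, Z) = (Z + g)/(-13 + Z + g) (s(g, Z) = (g + Z)/(Z + (-13 + g)) = (Z + g)/(-13 + Z + g))
-18*s(3, -2) = -18*(-2 + 3)/(-13 - 2 + 3) = -18/(-12) = -(-3)/2 = -18*(-1/12) = 3/2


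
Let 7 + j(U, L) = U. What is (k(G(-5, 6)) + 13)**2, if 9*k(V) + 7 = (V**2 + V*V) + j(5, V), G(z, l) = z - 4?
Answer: 900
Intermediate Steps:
G(z, l) = -4 + z
j(U, L) = -7 + U
k(V) = -1 + 2*V**2/9 (k(V) = -7/9 + ((V**2 + V*V) + (-7 + 5))/9 = -7/9 + ((V**2 + V**2) - 2)/9 = -7/9 + (2*V**2 - 2)/9 = -7/9 + (-2 + 2*V**2)/9 = -7/9 + (-2/9 + 2*V**2/9) = -1 + 2*V**2/9)
(k(G(-5, 6)) + 13)**2 = ((-1 + 2*(-4 - 5)**2/9) + 13)**2 = ((-1 + (2/9)*(-9)**2) + 13)**2 = ((-1 + (2/9)*81) + 13)**2 = ((-1 + 18) + 13)**2 = (17 + 13)**2 = 30**2 = 900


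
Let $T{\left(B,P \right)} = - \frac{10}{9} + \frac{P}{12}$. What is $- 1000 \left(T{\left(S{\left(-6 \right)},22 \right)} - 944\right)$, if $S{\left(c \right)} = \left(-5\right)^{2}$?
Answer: $\frac{8489500}{9} \approx 9.4328 \cdot 10^{5}$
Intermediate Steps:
$S{\left(c \right)} = 25$
$T{\left(B,P \right)} = - \frac{10}{9} + \frac{P}{12}$ ($T{\left(B,P \right)} = \left(-10\right) \frac{1}{9} + P \frac{1}{12} = - \frac{10}{9} + \frac{P}{12}$)
$- 1000 \left(T{\left(S{\left(-6 \right)},22 \right)} - 944\right) = - 1000 \left(\left(- \frac{10}{9} + \frac{1}{12} \cdot 22\right) - 944\right) = - 1000 \left(\left(- \frac{10}{9} + \frac{11}{6}\right) - 944\right) = - 1000 \left(\frac{13}{18} - 944\right) = \left(-1000\right) \left(- \frac{16979}{18}\right) = \frac{8489500}{9}$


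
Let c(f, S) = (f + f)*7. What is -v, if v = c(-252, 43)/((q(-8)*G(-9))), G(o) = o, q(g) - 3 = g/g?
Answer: -98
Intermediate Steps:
c(f, S) = 14*f (c(f, S) = (2*f)*7 = 14*f)
q(g) = 4 (q(g) = 3 + g/g = 3 + 1 = 4)
v = 98 (v = (14*(-252))/((4*(-9))) = -3528/(-36) = -3528*(-1/36) = 98)
-v = -1*98 = -98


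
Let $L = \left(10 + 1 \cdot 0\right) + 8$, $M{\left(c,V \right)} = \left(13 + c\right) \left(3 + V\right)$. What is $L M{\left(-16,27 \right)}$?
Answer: $-1620$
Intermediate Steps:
$M{\left(c,V \right)} = \left(3 + V\right) \left(13 + c\right)$
$L = 18$ ($L = \left(10 + 0\right) + 8 = 10 + 8 = 18$)
$L M{\left(-16,27 \right)} = 18 \left(39 + 3 \left(-16\right) + 13 \cdot 27 + 27 \left(-16\right)\right) = 18 \left(39 - 48 + 351 - 432\right) = 18 \left(-90\right) = -1620$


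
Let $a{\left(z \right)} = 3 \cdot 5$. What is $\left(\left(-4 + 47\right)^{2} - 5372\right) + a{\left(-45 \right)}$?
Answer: $-3508$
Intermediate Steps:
$a{\left(z \right)} = 15$
$\left(\left(-4 + 47\right)^{2} - 5372\right) + a{\left(-45 \right)} = \left(\left(-4 + 47\right)^{2} - 5372\right) + 15 = \left(43^{2} - 5372\right) + 15 = \left(1849 - 5372\right) + 15 = -3523 + 15 = -3508$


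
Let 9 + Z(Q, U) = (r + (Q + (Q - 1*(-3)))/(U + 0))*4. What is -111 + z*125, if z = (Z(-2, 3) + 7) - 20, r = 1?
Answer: -7583/3 ≈ -2527.7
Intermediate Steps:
Z(Q, U) = -5 + 4*(3 + 2*Q)/U (Z(Q, U) = -9 + (1 + (Q + (Q - 1*(-3)))/(U + 0))*4 = -9 + (1 + (Q + (Q + 3))/U)*4 = -9 + (1 + (Q + (3 + Q))/U)*4 = -9 + (1 + (3 + 2*Q)/U)*4 = -9 + (4 + 4*(3 + 2*Q)/U) = -5 + 4*(3 + 2*Q)/U)
z = -58/3 (z = ((12 - 5*3 + 8*(-2))/3 + 7) - 20 = ((12 - 15 - 16)/3 + 7) - 20 = ((⅓)*(-19) + 7) - 20 = (-19/3 + 7) - 20 = ⅔ - 20 = -58/3 ≈ -19.333)
-111 + z*125 = -111 - 58/3*125 = -111 - 7250/3 = -7583/3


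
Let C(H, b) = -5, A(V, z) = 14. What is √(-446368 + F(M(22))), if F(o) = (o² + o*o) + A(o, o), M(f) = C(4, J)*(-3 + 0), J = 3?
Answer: 124*I*√29 ≈ 667.76*I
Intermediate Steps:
M(f) = 15 (M(f) = -5*(-3 + 0) = -5*(-3) = 15)
F(o) = 14 + 2*o² (F(o) = (o² + o*o) + 14 = (o² + o²) + 14 = 2*o² + 14 = 14 + 2*o²)
√(-446368 + F(M(22))) = √(-446368 + (14 + 2*15²)) = √(-446368 + (14 + 2*225)) = √(-446368 + (14 + 450)) = √(-446368 + 464) = √(-445904) = 124*I*√29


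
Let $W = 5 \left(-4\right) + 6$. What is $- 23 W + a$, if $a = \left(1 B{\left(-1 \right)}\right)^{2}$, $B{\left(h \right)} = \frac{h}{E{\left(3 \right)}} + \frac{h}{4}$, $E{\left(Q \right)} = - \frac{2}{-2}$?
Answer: $\frac{5177}{16} \approx 323.56$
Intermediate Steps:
$E{\left(Q \right)} = 1$ ($E{\left(Q \right)} = \left(-2\right) \left(- \frac{1}{2}\right) = 1$)
$B{\left(h \right)} = \frac{5 h}{4}$ ($B{\left(h \right)} = \frac{h}{1} + \frac{h}{4} = h 1 + h \frac{1}{4} = h + \frac{h}{4} = \frac{5 h}{4}$)
$W = -14$ ($W = -20 + 6 = -14$)
$a = \frac{25}{16}$ ($a = \left(1 \cdot \frac{5}{4} \left(-1\right)\right)^{2} = \left(1 \left(- \frac{5}{4}\right)\right)^{2} = \left(- \frac{5}{4}\right)^{2} = \frac{25}{16} \approx 1.5625$)
$- 23 W + a = \left(-23\right) \left(-14\right) + \frac{25}{16} = 322 + \frac{25}{16} = \frac{5177}{16}$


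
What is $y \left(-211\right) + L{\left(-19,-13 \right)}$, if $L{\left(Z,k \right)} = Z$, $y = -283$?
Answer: $59694$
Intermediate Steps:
$y \left(-211\right) + L{\left(-19,-13 \right)} = \left(-283\right) \left(-211\right) - 19 = 59713 - 19 = 59694$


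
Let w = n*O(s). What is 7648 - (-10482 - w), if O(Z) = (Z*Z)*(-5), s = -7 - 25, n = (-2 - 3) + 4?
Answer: 23250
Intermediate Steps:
n = -1 (n = -5 + 4 = -1)
s = -32
O(Z) = -5*Z² (O(Z) = Z²*(-5) = -5*Z²)
w = 5120 (w = -(-5)*(-32)² = -(-5)*1024 = -1*(-5120) = 5120)
7648 - (-10482 - w) = 7648 - (-10482 - 1*5120) = 7648 - (-10482 - 5120) = 7648 - 1*(-15602) = 7648 + 15602 = 23250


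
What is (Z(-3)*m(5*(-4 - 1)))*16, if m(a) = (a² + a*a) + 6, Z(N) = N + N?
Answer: -120576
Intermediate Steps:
Z(N) = 2*N
m(a) = 6 + 2*a² (m(a) = (a² + a²) + 6 = 2*a² + 6 = 6 + 2*a²)
(Z(-3)*m(5*(-4 - 1)))*16 = ((2*(-3))*(6 + 2*(5*(-4 - 1))²))*16 = -6*(6 + 2*(5*(-5))²)*16 = -6*(6 + 2*(-25)²)*16 = -6*(6 + 2*625)*16 = -6*(6 + 1250)*16 = -6*1256*16 = -7536*16 = -120576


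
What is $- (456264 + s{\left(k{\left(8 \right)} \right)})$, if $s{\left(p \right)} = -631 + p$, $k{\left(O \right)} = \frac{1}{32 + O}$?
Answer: $- \frac{18225321}{40} \approx -4.5563 \cdot 10^{5}$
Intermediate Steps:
$- (456264 + s{\left(k{\left(8 \right)} \right)}) = - (456264 - \left(631 - \frac{1}{32 + 8}\right)) = - (456264 - \left(631 - \frac{1}{40}\right)) = - (456264 + \left(-631 + \frac{1}{40}\right)) = - (456264 - \frac{25239}{40}) = \left(-1\right) \frac{18225321}{40} = - \frac{18225321}{40}$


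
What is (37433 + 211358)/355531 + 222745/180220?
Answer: 24805973323/12814759364 ≈ 1.9357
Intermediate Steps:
(37433 + 211358)/355531 + 222745/180220 = 248791*(1/355531) + 222745*(1/180220) = 248791/355531 + 44549/36044 = 24805973323/12814759364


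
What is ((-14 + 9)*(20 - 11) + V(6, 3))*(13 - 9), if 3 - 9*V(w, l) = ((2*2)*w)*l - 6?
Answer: -208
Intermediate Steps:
V(w, l) = 1 - 4*l*w/9 (V(w, l) = ⅓ - (((2*2)*w)*l - 6)/9 = ⅓ - ((4*w)*l - 6)/9 = ⅓ - (4*l*w - 6)/9 = ⅓ - (-6 + 4*l*w)/9 = ⅓ + (⅔ - 4*l*w/9) = 1 - 4*l*w/9)
((-14 + 9)*(20 - 11) + V(6, 3))*(13 - 9) = ((-14 + 9)*(20 - 11) + (1 - 4/9*3*6))*(13 - 9) = (-5*9 + (1 - 8))*4 = (-45 - 7)*4 = -52*4 = -208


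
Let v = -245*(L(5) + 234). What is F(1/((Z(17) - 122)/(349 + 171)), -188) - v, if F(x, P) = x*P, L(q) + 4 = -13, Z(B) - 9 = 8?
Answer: 1136017/21 ≈ 54096.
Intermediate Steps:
Z(B) = 17 (Z(B) = 9 + 8 = 17)
L(q) = -17 (L(q) = -4 - 13 = -17)
F(x, P) = P*x
v = -53165 (v = -245*(-17 + 234) = -245*217 = -53165)
F(1/((Z(17) - 122)/(349 + 171)), -188) - v = -188*(349 + 171)/(17 - 122) - 1*(-53165) = -188/((-105/520)) + 53165 = -188/((-105*1/520)) + 53165 = -188/(-21/104) + 53165 = -188*(-104/21) + 53165 = 19552/21 + 53165 = 1136017/21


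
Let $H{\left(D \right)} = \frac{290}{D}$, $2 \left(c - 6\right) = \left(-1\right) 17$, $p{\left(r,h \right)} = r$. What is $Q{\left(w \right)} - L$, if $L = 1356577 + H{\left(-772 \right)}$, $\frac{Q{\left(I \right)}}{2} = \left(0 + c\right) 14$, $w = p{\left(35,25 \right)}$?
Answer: $- \frac{523665597}{386} \approx -1.3566 \cdot 10^{6}$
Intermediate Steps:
$w = 35$
$c = - \frac{5}{2}$ ($c = 6 + \frac{\left(-1\right) 17}{2} = 6 + \frac{1}{2} \left(-17\right) = 6 - \frac{17}{2} = - \frac{5}{2} \approx -2.5$)
$Q{\left(I \right)} = -70$ ($Q{\left(I \right)} = 2 \left(0 - \frac{5}{2}\right) 14 = 2 \left(\left(- \frac{5}{2}\right) 14\right) = 2 \left(-35\right) = -70$)
$L = \frac{523638577}{386}$ ($L = 1356577 + \frac{290}{-772} = 1356577 + 290 \left(- \frac{1}{772}\right) = 1356577 - \frac{145}{386} = \frac{523638577}{386} \approx 1.3566 \cdot 10^{6}$)
$Q{\left(w \right)} - L = -70 - \frac{523638577}{386} = - \frac{523665597}{386}$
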